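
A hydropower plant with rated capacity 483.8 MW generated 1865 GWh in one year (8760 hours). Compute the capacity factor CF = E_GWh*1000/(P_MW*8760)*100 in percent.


CF = 1865 * 1000 / (483.8 * 8760) * 100 = 44.0057 %


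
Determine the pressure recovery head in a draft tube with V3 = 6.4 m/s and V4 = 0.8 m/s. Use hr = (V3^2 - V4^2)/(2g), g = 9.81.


hr = (6.4^2 - 0.8^2) / (2*9.81) = 2.0550 m


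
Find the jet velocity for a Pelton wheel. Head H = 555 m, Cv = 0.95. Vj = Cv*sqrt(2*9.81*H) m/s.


Vj = 0.95 * sqrt(2*9.81*555) = 99.1333 m/s


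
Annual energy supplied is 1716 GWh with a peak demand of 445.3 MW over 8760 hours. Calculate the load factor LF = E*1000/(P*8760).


LF = 1716 * 1000 / (445.3 * 8760) = 0.4399


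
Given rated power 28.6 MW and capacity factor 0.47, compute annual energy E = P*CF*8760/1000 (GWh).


E = 28.6 * 0.47 * 8760 / 1000 = 117.7519 GWh


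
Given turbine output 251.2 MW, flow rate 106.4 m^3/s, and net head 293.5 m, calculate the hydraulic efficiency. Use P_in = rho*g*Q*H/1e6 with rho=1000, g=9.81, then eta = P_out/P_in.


P_in = 1000 * 9.81 * 106.4 * 293.5 / 1e6 = 306.3506 MW
eta = 251.2 / 306.3506 = 0.8200


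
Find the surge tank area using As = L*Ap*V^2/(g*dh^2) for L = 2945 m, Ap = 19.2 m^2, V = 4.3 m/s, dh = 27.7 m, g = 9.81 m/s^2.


As = 2945 * 19.2 * 4.3^2 / (9.81 * 27.7^2) = 138.8976 m^2


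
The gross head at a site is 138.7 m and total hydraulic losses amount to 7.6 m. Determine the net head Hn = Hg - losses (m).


Hn = 138.7 - 7.6 = 131.1000 m


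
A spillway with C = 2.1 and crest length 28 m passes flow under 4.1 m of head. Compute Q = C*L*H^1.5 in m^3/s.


Q = 2.1 * 28 * 4.1^1.5 = 488.1498 m^3/s


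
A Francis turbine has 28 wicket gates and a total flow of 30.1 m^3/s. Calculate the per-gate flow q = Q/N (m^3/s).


q = 30.1 / 28 = 1.0750 m^3/s


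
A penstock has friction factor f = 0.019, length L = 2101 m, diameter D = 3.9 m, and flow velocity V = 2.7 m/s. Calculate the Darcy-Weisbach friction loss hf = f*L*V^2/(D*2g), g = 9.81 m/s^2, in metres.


hf = 0.019 * 2101 * 2.7^2 / (3.9 * 2 * 9.81) = 3.8032 m


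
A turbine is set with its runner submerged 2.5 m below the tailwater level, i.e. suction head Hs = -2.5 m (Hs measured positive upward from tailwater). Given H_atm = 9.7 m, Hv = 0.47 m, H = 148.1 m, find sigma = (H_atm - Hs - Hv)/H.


sigma = (9.7 - (-2.5) - 0.47) / 148.1 = 0.0792


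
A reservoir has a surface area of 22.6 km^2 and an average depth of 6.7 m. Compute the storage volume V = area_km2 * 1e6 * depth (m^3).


V = 22.6 * 1e6 * 6.7 = 1.5142e+08 m^3


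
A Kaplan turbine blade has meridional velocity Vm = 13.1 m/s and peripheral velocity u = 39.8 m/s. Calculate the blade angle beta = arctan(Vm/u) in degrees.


beta = arctan(13.1 / 39.8) = 18.2187 degrees


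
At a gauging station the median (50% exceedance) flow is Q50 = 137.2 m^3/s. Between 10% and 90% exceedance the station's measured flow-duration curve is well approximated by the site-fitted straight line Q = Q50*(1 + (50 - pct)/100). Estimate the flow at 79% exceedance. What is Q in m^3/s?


Q = 137.2 * (1 + (50 - 79)/100) = 97.4120 m^3/s


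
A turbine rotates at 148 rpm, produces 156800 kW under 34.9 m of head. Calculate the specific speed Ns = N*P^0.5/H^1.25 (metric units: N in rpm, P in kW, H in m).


Ns = 148 * 156800^0.5 / 34.9^1.25 = 690.8805


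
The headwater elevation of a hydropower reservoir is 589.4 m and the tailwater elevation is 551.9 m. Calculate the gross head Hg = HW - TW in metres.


Hg = 589.4 - 551.9 = 37.5000 m


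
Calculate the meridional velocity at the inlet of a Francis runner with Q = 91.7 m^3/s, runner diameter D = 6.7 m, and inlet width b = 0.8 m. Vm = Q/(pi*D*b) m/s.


Vm = 91.7 / (pi * 6.7 * 0.8) = 5.4457 m/s


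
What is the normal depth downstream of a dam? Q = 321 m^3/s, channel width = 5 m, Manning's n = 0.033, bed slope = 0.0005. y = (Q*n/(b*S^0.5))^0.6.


y = (321 * 0.033 / (5 * 0.0005^0.5))^0.6 = 15.3440 m


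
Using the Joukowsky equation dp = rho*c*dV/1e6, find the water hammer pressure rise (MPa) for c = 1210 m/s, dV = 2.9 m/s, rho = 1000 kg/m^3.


dp = 1000 * 1210 * 2.9 / 1e6 = 3.5090 MPa


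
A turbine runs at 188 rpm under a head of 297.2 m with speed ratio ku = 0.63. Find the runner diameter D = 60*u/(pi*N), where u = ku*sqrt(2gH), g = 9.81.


u = 0.63 * sqrt(2*9.81*297.2) = 48.1077 m/s
D = 60 * 48.1077 / (pi * 188) = 4.8872 m


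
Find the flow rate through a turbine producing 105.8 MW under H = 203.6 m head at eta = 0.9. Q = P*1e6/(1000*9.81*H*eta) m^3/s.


Q = 105.8 * 1e6 / (1000 * 9.81 * 203.6 * 0.9) = 58.8568 m^3/s


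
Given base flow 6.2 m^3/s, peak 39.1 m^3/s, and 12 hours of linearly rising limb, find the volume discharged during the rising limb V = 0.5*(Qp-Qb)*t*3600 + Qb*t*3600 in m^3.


V = 0.5*(39.1 - 6.2)*12*3600 + 6.2*12*3600 = 978480.0000 m^3


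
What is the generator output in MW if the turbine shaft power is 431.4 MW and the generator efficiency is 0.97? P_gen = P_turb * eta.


P_gen = 431.4 * 0.97 = 418.4580 MW


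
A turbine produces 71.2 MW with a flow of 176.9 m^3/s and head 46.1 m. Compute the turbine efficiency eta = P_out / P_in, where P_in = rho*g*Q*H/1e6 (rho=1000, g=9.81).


P_in = 1000 * 9.81 * 176.9 * 46.1 / 1e6 = 80.0014 MW
eta = 71.2 / 80.0014 = 0.8900


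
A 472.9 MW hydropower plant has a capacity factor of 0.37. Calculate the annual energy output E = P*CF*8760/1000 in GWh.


E = 472.9 * 0.37 * 8760 / 1000 = 1532.7635 GWh


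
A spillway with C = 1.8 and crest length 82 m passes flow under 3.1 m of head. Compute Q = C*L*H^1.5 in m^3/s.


Q = 1.8 * 82 * 3.1^1.5 = 805.6175 m^3/s


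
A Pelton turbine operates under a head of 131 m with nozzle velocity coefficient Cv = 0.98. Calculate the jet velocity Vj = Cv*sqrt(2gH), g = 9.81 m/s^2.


Vj = 0.98 * sqrt(2*9.81*131) = 49.6834 m/s


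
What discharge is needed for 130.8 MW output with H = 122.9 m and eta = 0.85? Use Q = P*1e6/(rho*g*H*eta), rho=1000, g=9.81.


Q = 130.8 * 1e6 / (1000 * 9.81 * 122.9 * 0.85) = 127.6345 m^3/s


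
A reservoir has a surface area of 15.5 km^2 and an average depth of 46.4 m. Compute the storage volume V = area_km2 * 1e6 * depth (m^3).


V = 15.5 * 1e6 * 46.4 = 7.1920e+08 m^3


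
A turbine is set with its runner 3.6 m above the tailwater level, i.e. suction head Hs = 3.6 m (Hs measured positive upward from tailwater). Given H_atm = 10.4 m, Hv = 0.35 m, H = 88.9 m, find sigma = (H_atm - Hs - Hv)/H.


sigma = (10.4 - 3.6 - 0.35) / 88.9 = 0.0726


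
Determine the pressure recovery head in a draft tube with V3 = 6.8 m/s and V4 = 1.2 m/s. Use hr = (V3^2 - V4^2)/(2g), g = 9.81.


hr = (6.8^2 - 1.2^2) / (2*9.81) = 2.2834 m


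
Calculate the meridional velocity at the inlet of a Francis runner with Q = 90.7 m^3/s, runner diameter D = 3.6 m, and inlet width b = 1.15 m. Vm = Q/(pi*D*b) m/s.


Vm = 90.7 / (pi * 3.6 * 1.15) = 6.9736 m/s


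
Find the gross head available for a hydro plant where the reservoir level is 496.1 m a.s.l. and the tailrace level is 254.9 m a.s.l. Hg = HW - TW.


Hg = 496.1 - 254.9 = 241.2000 m


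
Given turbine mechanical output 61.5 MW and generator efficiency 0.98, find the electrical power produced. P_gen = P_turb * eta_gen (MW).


P_gen = 61.5 * 0.98 = 60.2700 MW


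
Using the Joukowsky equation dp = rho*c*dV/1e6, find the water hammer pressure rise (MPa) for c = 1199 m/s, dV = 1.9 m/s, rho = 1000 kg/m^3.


dp = 1000 * 1199 * 1.9 / 1e6 = 2.2781 MPa


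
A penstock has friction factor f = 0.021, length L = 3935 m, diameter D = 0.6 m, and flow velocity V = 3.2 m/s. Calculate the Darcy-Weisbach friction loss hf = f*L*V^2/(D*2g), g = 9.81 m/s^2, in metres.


hf = 0.021 * 3935 * 3.2^2 / (0.6 * 2 * 9.81) = 71.8809 m


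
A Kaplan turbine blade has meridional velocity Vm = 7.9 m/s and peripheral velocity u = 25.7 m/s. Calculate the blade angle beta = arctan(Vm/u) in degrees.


beta = arctan(7.9 / 25.7) = 17.0871 degrees


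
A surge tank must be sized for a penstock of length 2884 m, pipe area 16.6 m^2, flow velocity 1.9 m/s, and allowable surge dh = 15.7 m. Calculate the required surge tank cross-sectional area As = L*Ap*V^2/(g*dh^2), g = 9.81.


As = 2884 * 16.6 * 1.9^2 / (9.81 * 15.7^2) = 71.4730 m^2


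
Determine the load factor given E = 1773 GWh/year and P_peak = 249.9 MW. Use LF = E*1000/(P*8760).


LF = 1773 * 1000 / (249.9 * 8760) = 0.8099


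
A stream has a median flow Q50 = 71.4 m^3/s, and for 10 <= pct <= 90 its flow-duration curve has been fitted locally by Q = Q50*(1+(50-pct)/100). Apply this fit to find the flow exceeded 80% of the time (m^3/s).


Q = 71.4 * (1 + (50 - 80)/100) = 49.9800 m^3/s


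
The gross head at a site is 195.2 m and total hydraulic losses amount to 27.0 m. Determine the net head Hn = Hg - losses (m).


Hn = 195.2 - 27.0 = 168.2000 m


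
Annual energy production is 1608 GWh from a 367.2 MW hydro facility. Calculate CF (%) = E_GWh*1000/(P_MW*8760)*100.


CF = 1608 * 1000 / (367.2 * 8760) * 100 = 49.9896 %


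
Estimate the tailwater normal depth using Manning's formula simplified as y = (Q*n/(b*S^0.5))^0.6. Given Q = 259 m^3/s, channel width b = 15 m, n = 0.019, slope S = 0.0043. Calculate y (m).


y = (259 * 0.019 / (15 * 0.0043^0.5))^0.6 = 2.6275 m


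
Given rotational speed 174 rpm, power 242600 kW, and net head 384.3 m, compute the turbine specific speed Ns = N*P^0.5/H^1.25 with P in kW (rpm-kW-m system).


Ns = 174 * 242600^0.5 / 384.3^1.25 = 50.3682


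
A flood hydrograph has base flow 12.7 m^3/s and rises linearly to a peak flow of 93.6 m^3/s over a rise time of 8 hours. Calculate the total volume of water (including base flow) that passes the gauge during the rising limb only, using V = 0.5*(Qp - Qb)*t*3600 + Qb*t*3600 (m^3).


V = 0.5*(93.6 - 12.7)*8*3600 + 12.7*8*3600 = 1.5307e+06 m^3


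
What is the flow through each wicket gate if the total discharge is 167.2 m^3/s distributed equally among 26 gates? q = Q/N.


q = 167.2 / 26 = 6.4308 m^3/s


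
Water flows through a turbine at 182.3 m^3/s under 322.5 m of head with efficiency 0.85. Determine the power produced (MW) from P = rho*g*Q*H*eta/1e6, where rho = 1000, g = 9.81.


P = 1000 * 9.81 * 182.3 * 322.5 * 0.85 / 1e6 = 490.2350 MW


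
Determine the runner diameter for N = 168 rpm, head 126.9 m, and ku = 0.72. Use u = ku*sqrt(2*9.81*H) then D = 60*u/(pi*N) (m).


u = 0.72 * sqrt(2*9.81*126.9) = 35.9263 m/s
D = 60 * 35.9263 / (pi * 168) = 4.0842 m


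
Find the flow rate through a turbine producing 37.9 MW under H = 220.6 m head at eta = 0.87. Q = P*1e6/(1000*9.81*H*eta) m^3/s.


Q = 37.9 * 1e6 / (1000 * 9.81 * 220.6 * 0.87) = 20.1301 m^3/s


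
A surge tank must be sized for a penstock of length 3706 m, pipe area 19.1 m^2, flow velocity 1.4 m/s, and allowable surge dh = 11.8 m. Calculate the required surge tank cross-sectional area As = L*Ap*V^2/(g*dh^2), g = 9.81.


As = 3706 * 19.1 * 1.4^2 / (9.81 * 11.8^2) = 101.5692 m^2


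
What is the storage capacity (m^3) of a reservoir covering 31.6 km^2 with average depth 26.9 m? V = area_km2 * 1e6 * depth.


V = 31.6 * 1e6 * 26.9 = 8.5004e+08 m^3


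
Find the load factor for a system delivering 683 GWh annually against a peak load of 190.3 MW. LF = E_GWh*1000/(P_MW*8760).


LF = 683 * 1000 / (190.3 * 8760) = 0.4097


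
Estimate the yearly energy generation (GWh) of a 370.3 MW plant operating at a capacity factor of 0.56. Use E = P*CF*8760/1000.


E = 370.3 * 0.56 * 8760 / 1000 = 1816.5437 GWh


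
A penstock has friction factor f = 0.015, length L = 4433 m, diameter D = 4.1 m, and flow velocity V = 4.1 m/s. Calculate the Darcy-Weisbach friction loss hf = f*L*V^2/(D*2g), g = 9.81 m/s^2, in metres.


hf = 0.015 * 4433 * 4.1^2 / (4.1 * 2 * 9.81) = 13.8955 m


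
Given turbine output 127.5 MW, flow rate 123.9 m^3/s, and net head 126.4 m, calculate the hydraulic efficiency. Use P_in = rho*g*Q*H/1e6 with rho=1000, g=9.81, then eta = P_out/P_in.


P_in = 1000 * 9.81 * 123.9 * 126.4 / 1e6 = 153.6340 MW
eta = 127.5 / 153.6340 = 0.8299


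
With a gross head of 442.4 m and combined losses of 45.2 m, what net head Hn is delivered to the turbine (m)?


Hn = 442.4 - 45.2 = 397.2000 m


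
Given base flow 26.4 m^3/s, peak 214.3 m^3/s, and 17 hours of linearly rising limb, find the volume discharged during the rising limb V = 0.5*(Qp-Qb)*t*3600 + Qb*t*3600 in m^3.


V = 0.5*(214.3 - 26.4)*17*3600 + 26.4*17*3600 = 7.3654e+06 m^3


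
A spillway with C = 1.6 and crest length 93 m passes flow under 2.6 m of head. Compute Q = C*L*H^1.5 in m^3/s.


Q = 1.6 * 93 * 2.6^1.5 = 623.8253 m^3/s


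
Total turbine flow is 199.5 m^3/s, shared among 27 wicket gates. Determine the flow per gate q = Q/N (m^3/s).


q = 199.5 / 27 = 7.3889 m^3/s


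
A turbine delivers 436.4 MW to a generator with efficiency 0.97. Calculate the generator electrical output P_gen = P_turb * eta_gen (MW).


P_gen = 436.4 * 0.97 = 423.3080 MW


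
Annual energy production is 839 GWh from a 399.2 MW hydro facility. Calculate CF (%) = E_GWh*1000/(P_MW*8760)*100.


CF = 839 * 1000 / (399.2 * 8760) * 100 = 23.9920 %


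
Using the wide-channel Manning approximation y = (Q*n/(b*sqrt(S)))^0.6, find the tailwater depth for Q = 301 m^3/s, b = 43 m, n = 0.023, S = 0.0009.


y = (301 * 0.023 / (43 * 0.0009^0.5))^0.6 = 2.7405 m


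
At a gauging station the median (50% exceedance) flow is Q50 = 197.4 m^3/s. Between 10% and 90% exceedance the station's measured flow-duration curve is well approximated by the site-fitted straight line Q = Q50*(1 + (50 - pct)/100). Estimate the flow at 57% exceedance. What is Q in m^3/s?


Q = 197.4 * (1 + (50 - 57)/100) = 183.5820 m^3/s


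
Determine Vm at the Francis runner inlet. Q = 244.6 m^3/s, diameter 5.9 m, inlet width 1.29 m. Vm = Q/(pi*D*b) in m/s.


Vm = 244.6 / (pi * 5.9 * 1.29) = 10.2297 m/s


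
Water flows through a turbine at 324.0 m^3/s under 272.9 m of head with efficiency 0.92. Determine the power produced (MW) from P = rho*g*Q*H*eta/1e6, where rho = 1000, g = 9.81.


P = 1000 * 9.81 * 324.0 * 272.9 * 0.92 / 1e6 = 798.0046 MW


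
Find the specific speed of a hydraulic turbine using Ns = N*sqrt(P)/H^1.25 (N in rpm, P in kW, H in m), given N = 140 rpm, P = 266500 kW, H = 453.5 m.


Ns = 140 * 266500^0.5 / 453.5^1.25 = 34.5346


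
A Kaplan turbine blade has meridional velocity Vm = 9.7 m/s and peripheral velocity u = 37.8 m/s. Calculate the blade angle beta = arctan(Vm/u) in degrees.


beta = arctan(9.7 / 37.8) = 14.3923 degrees


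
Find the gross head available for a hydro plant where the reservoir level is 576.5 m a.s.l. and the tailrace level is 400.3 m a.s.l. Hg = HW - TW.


Hg = 576.5 - 400.3 = 176.2000 m


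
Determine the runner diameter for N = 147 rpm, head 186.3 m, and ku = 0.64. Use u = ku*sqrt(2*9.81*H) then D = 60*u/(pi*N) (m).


u = 0.64 * sqrt(2*9.81*186.3) = 38.6933 m/s
D = 60 * 38.6933 / (pi * 147) = 5.0271 m


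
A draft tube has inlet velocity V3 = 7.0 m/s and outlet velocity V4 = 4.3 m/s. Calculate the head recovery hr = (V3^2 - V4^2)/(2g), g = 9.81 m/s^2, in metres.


hr = (7.0^2 - 4.3^2) / (2*9.81) = 1.5550 m


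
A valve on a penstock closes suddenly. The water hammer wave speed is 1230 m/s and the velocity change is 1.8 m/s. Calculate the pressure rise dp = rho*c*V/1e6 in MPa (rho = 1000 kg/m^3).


dp = 1000 * 1230 * 1.8 / 1e6 = 2.2140 MPa


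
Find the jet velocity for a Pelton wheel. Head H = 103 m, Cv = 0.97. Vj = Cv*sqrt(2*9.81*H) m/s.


Vj = 0.97 * sqrt(2*9.81*103) = 43.6054 m/s


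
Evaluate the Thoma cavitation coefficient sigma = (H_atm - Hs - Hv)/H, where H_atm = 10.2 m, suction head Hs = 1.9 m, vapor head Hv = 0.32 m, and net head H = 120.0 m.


sigma = (10.2 - 1.9 - 0.32) / 120.0 = 0.0665


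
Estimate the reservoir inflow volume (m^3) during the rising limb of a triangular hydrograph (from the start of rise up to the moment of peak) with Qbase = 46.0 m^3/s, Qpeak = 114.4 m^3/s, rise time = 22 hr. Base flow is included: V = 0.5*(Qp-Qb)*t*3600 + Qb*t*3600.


V = 0.5*(114.4 - 46.0)*22*3600 + 46.0*22*3600 = 6.3518e+06 m^3


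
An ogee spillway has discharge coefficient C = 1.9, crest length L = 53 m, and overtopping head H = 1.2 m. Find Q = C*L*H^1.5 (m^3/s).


Q = 1.9 * 53 * 1.2^1.5 = 132.3736 m^3/s


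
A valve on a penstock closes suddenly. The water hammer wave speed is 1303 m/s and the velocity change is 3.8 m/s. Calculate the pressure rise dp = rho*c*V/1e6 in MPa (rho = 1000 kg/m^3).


dp = 1000 * 1303 * 3.8 / 1e6 = 4.9514 MPa


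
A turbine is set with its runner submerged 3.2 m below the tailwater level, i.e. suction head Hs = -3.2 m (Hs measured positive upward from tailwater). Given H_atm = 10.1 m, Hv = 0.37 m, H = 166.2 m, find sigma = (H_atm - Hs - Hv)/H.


sigma = (10.1 - (-3.2) - 0.37) / 166.2 = 0.0778


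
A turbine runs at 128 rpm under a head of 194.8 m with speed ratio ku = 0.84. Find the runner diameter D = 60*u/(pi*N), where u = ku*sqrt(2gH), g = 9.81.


u = 0.84 * sqrt(2*9.81*194.8) = 51.9306 m/s
D = 60 * 51.9306 / (pi * 128) = 7.7484 m


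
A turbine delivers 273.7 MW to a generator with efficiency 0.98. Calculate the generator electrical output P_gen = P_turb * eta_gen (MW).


P_gen = 273.7 * 0.98 = 268.2260 MW


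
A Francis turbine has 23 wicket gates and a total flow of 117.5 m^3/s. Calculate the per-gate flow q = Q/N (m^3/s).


q = 117.5 / 23 = 5.1087 m^3/s


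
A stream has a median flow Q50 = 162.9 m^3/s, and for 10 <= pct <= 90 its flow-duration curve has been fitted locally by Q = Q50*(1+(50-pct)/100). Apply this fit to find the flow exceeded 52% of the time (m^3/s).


Q = 162.9 * (1 + (50 - 52)/100) = 159.6420 m^3/s


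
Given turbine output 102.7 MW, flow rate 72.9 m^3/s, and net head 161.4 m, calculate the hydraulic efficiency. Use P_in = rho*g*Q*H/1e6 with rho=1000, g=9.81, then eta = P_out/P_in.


P_in = 1000 * 9.81 * 72.9 * 161.4 / 1e6 = 115.4250 MW
eta = 102.7 / 115.4250 = 0.8898


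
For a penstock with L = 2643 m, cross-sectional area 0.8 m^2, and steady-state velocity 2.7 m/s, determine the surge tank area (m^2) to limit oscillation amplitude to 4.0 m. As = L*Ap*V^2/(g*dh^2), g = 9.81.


As = 2643 * 0.8 * 2.7^2 / (9.81 * 4.0^2) = 98.2032 m^2


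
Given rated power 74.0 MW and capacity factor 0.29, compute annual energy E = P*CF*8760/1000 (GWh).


E = 74.0 * 0.29 * 8760 / 1000 = 187.9896 GWh


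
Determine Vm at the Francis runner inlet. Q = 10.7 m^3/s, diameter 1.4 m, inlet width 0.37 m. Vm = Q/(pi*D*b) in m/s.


Vm = 10.7 / (pi * 1.4 * 0.37) = 6.5751 m/s


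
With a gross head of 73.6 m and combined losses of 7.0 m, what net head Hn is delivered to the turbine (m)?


Hn = 73.6 - 7.0 = 66.6000 m


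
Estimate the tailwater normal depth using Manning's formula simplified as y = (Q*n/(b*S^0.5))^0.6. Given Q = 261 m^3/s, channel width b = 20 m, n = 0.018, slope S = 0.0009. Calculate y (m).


y = (261 * 0.018 / (20 * 0.0009^0.5))^0.6 = 3.4376 m


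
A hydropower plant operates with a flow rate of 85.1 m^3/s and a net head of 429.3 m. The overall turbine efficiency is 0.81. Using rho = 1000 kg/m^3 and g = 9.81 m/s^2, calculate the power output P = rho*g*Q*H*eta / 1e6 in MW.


P = 1000 * 9.81 * 85.1 * 429.3 * 0.81 / 1e6 = 290.2983 MW


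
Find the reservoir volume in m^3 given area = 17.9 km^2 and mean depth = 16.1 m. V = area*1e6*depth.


V = 17.9 * 1e6 * 16.1 = 2.8819e+08 m^3


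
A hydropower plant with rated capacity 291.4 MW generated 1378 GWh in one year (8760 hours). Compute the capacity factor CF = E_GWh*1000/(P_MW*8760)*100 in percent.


CF = 1378 * 1000 / (291.4 * 8760) * 100 = 53.9828 %


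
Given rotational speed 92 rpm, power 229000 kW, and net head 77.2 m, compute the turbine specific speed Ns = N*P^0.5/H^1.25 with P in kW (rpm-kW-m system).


Ns = 92 * 229000^0.5 / 77.2^1.25 = 192.3906


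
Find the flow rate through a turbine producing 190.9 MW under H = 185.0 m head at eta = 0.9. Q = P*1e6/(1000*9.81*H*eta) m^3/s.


Q = 190.9 * 1e6 / (1000 * 9.81 * 185.0 * 0.9) = 116.8753 m^3/s


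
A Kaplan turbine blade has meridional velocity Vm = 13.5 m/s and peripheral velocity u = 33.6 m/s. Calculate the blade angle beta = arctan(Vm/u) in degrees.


beta = arctan(13.5 / 33.6) = 21.8896 degrees


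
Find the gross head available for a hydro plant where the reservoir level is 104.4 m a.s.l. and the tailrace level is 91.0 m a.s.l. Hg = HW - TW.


Hg = 104.4 - 91.0 = 13.4000 m


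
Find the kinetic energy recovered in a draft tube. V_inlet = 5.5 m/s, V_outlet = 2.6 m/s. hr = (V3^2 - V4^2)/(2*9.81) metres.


hr = (5.5^2 - 2.6^2) / (2*9.81) = 1.1972 m


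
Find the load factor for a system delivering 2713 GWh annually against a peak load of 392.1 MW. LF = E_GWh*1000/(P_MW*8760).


LF = 2713 * 1000 / (392.1 * 8760) = 0.7899


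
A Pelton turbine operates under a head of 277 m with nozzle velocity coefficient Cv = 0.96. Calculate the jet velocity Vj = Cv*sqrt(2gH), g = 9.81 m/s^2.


Vj = 0.96 * sqrt(2*9.81*277) = 70.7719 m/s


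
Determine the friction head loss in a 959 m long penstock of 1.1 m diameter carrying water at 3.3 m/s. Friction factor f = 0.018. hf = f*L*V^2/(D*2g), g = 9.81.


hf = 0.018 * 959 * 3.3^2 / (1.1 * 2 * 9.81) = 8.7102 m


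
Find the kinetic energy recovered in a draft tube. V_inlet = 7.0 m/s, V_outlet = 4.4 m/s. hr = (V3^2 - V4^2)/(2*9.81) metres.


hr = (7.0^2 - 4.4^2) / (2*9.81) = 1.5107 m


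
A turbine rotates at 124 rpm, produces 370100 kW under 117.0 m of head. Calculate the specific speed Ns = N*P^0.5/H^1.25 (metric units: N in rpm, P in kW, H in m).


Ns = 124 * 370100^0.5 / 117.0^1.25 = 196.0419


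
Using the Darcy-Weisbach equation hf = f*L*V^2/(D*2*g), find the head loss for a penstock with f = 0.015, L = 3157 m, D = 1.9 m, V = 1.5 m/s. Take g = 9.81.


hf = 0.015 * 3157 * 1.5^2 / (1.9 * 2 * 9.81) = 2.8582 m


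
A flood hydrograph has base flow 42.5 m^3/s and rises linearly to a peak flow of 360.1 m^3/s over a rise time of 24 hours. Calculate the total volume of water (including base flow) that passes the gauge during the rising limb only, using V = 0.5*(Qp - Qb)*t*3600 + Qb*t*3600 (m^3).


V = 0.5*(360.1 - 42.5)*24*3600 + 42.5*24*3600 = 1.7392e+07 m^3


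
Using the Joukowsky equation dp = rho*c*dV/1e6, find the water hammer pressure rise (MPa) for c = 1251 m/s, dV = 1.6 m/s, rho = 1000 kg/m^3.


dp = 1000 * 1251 * 1.6 / 1e6 = 2.0016 MPa


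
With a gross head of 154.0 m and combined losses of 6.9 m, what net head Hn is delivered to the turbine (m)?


Hn = 154.0 - 6.9 = 147.1000 m


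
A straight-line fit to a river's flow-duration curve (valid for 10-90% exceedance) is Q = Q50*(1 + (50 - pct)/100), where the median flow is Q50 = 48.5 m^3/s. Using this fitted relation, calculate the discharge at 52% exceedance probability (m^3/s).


Q = 48.5 * (1 + (50 - 52)/100) = 47.5300 m^3/s


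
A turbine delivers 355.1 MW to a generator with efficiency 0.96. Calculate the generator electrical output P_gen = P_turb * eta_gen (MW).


P_gen = 355.1 * 0.96 = 340.8960 MW


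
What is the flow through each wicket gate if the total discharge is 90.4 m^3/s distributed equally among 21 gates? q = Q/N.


q = 90.4 / 21 = 4.3048 m^3/s


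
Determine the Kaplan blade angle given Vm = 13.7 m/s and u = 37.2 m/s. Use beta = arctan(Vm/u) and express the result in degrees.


beta = arctan(13.7 / 37.2) = 20.2177 degrees


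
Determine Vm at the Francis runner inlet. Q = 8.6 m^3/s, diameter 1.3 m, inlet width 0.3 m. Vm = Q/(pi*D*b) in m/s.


Vm = 8.6 / (pi * 1.3 * 0.3) = 7.0191 m/s


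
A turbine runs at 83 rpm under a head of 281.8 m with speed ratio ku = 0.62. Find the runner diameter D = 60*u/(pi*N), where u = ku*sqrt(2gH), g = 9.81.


u = 0.62 * sqrt(2*9.81*281.8) = 46.1011 m/s
D = 60 * 46.1011 / (pi * 83) = 10.6080 m


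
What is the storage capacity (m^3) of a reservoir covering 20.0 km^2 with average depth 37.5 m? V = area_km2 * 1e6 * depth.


V = 20.0 * 1e6 * 37.5 = 7.5000e+08 m^3


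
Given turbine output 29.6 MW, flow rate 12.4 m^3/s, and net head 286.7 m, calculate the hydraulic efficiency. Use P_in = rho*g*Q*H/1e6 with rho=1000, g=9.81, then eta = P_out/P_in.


P_in = 1000 * 9.81 * 12.4 * 286.7 / 1e6 = 34.8753 MW
eta = 29.6 / 34.8753 = 0.8487


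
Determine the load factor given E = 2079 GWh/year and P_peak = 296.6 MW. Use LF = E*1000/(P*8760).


LF = 2079 * 1000 / (296.6 * 8760) = 0.8002


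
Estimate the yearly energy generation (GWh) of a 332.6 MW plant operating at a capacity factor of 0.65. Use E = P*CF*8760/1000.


E = 332.6 * 0.65 * 8760 / 1000 = 1893.8244 GWh


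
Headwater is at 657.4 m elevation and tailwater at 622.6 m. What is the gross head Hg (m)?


Hg = 657.4 - 622.6 = 34.8000 m


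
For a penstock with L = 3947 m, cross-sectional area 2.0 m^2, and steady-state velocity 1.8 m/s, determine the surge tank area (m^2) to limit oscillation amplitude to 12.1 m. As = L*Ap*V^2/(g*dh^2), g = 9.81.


As = 3947 * 2.0 * 1.8^2 / (9.81 * 12.1^2) = 17.8075 m^2


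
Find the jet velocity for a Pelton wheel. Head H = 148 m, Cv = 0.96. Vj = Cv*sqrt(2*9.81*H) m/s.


Vj = 0.96 * sqrt(2*9.81*148) = 51.7311 m/s


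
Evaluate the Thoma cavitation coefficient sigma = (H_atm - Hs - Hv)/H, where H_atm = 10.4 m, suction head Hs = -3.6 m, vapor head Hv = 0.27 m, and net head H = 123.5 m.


sigma = (10.4 - (-3.6) - 0.27) / 123.5 = 0.1112


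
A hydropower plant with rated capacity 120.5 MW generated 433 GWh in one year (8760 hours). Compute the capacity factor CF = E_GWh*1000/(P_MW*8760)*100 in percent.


CF = 433 * 1000 / (120.5 * 8760) * 100 = 41.0201 %


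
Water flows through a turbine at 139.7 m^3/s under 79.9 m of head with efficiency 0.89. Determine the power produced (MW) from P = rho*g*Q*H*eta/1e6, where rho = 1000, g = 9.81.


P = 1000 * 9.81 * 139.7 * 79.9 * 0.89 / 1e6 = 97.4546 MW


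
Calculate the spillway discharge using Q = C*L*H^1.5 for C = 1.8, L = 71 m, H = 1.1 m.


Q = 1.8 * 71 * 1.1^1.5 = 147.4415 m^3/s


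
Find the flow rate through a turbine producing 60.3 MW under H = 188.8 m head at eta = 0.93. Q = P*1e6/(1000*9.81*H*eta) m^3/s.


Q = 60.3 * 1e6 / (1000 * 9.81 * 188.8 * 0.93) = 35.0077 m^3/s


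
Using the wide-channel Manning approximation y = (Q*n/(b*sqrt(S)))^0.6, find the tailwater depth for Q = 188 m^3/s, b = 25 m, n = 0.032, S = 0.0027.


y = (188 * 0.032 / (25 * 0.0027^0.5))^0.6 = 2.5085 m


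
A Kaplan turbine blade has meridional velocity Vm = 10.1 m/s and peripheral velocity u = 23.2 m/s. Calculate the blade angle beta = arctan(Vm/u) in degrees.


beta = arctan(10.1 / 23.2) = 23.5257 degrees


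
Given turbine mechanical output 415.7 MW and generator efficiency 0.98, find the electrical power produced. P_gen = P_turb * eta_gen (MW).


P_gen = 415.7 * 0.98 = 407.3860 MW


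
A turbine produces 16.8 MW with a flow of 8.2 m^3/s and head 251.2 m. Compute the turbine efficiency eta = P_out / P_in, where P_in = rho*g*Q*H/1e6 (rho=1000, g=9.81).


P_in = 1000 * 9.81 * 8.2 * 251.2 / 1e6 = 20.2070 MW
eta = 16.8 / 20.2070 = 0.8314


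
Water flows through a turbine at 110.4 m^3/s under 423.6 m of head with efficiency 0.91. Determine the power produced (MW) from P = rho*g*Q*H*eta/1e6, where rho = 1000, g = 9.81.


P = 1000 * 9.81 * 110.4 * 423.6 * 0.91 / 1e6 = 417.4798 MW


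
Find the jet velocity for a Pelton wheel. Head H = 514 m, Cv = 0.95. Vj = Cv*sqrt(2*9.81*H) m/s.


Vj = 0.95 * sqrt(2*9.81*514) = 95.4014 m/s


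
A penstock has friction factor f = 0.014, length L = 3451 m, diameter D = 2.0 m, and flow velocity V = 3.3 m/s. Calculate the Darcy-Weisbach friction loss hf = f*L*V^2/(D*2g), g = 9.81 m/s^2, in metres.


hf = 0.014 * 3451 * 3.3^2 / (2.0 * 2 * 9.81) = 13.4082 m


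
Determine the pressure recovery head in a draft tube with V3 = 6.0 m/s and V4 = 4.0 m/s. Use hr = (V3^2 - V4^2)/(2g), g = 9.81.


hr = (6.0^2 - 4.0^2) / (2*9.81) = 1.0194 m


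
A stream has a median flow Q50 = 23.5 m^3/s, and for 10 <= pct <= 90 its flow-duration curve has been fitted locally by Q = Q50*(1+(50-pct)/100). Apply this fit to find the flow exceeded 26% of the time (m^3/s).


Q = 23.5 * (1 + (50 - 26)/100) = 29.1400 m^3/s


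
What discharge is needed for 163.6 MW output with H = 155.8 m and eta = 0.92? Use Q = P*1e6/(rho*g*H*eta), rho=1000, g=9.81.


Q = 163.6 * 1e6 / (1000 * 9.81 * 155.8 * 0.92) = 116.3480 m^3/s


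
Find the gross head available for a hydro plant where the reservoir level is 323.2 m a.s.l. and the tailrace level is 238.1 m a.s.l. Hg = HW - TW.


Hg = 323.2 - 238.1 = 85.1000 m


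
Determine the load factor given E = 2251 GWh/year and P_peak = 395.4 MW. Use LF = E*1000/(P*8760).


LF = 2251 * 1000 / (395.4 * 8760) = 0.6499


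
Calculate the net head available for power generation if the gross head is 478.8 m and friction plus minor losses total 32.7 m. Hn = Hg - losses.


Hn = 478.8 - 32.7 = 446.1000 m


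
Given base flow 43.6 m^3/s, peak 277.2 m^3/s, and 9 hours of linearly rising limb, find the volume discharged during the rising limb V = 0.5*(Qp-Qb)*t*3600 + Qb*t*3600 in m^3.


V = 0.5*(277.2 - 43.6)*9*3600 + 43.6*9*3600 = 5.1970e+06 m^3


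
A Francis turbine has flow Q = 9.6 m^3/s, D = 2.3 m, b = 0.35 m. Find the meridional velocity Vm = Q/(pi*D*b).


Vm = 9.6 / (pi * 2.3 * 0.35) = 3.7960 m/s


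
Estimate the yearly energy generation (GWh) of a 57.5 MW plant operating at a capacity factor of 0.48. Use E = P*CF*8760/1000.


E = 57.5 * 0.48 * 8760 / 1000 = 241.7760 GWh


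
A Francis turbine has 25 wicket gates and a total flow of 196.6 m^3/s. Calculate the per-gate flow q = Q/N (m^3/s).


q = 196.6 / 25 = 7.8640 m^3/s


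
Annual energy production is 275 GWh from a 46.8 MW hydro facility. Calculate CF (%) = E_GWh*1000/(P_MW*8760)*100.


CF = 275 * 1000 / (46.8 * 8760) * 100 = 67.0784 %


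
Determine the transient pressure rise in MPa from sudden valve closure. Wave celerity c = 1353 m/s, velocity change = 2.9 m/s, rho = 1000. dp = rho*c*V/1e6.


dp = 1000 * 1353 * 2.9 / 1e6 = 3.9237 MPa


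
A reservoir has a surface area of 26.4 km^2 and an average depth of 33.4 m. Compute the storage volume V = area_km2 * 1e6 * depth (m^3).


V = 26.4 * 1e6 * 33.4 = 8.8176e+08 m^3


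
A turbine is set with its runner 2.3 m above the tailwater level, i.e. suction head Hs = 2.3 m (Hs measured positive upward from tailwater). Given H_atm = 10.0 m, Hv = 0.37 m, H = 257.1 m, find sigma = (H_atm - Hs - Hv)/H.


sigma = (10.0 - 2.3 - 0.37) / 257.1 = 0.0285


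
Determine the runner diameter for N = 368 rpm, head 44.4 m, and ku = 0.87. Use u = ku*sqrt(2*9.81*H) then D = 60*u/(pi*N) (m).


u = 0.87 * sqrt(2*9.81*44.4) = 25.6779 m/s
D = 60 * 25.6779 / (pi * 368) = 1.3326 m


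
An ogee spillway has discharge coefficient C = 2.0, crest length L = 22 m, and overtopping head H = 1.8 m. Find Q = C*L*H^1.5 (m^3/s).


Q = 2.0 * 22 * 1.8^1.5 = 106.2580 m^3/s


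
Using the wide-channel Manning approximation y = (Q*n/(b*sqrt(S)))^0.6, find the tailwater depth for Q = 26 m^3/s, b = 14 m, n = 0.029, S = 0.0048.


y = (26 * 0.029 / (14 * 0.0048^0.5))^0.6 = 0.8598 m


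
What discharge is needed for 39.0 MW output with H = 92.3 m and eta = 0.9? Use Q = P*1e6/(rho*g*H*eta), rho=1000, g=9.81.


Q = 39.0 * 1e6 / (1000 * 9.81 * 92.3 * 0.9) = 47.8577 m^3/s


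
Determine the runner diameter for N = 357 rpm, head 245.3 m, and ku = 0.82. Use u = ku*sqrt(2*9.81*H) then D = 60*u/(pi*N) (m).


u = 0.82 * sqrt(2*9.81*245.3) = 56.8869 m/s
D = 60 * 56.8869 / (pi * 357) = 3.0433 m


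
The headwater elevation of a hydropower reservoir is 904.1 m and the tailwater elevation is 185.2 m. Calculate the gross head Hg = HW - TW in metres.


Hg = 904.1 - 185.2 = 718.9000 m


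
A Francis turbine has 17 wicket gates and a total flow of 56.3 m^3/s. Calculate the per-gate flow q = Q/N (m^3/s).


q = 56.3 / 17 = 3.3118 m^3/s


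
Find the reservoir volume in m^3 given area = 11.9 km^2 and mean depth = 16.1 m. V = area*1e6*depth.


V = 11.9 * 1e6 * 16.1 = 1.9159e+08 m^3


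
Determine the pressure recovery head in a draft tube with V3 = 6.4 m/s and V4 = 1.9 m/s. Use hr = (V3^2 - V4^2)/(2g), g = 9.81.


hr = (6.4^2 - 1.9^2) / (2*9.81) = 1.9037 m


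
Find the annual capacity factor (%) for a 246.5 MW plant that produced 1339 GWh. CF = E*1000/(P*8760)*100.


CF = 1339 * 1000 / (246.5 * 8760) * 100 = 62.0097 %


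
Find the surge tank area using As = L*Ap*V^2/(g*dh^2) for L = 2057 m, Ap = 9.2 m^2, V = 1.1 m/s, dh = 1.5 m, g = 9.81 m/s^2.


As = 2057 * 9.2 * 1.1^2 / (9.81 * 1.5^2) = 1037.4232 m^2


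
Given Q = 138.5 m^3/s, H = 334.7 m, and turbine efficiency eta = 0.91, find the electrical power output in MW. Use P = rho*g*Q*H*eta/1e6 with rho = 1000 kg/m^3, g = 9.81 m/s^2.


P = 1000 * 9.81 * 138.5 * 334.7 * 0.91 / 1e6 = 413.8242 MW


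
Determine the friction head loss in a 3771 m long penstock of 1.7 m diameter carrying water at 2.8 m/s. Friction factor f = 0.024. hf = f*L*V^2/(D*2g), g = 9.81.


hf = 0.024 * 3771 * 2.8^2 / (1.7 * 2 * 9.81) = 21.2734 m


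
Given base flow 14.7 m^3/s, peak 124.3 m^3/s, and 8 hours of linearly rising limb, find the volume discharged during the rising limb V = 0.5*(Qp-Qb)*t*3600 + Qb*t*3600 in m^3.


V = 0.5*(124.3 - 14.7)*8*3600 + 14.7*8*3600 = 2.0016e+06 m^3


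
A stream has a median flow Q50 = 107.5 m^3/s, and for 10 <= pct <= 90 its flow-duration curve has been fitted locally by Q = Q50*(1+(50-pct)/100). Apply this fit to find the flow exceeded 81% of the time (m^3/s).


Q = 107.5 * (1 + (50 - 81)/100) = 74.1750 m^3/s


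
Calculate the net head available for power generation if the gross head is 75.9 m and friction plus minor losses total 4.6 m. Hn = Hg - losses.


Hn = 75.9 - 4.6 = 71.3000 m


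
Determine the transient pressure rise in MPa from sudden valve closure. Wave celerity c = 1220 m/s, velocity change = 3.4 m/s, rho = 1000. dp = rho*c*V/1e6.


dp = 1000 * 1220 * 3.4 / 1e6 = 4.1480 MPa


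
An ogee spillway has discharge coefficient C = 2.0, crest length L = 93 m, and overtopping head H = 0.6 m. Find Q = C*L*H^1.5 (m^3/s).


Q = 2.0 * 93 * 0.6^1.5 = 86.4450 m^3/s


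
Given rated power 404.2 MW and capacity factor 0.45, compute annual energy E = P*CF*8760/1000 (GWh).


E = 404.2 * 0.45 * 8760 / 1000 = 1593.3564 GWh


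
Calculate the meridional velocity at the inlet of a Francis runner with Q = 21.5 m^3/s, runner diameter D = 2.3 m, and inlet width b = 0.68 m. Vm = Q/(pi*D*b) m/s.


Vm = 21.5 / (pi * 2.3 * 0.68) = 4.3757 m/s


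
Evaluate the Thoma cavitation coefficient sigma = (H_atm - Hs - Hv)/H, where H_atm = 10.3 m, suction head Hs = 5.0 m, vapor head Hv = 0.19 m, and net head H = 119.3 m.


sigma = (10.3 - 5.0 - 0.19) / 119.3 = 0.0428


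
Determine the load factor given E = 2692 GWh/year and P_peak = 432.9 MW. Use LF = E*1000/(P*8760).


LF = 2692 * 1000 / (432.9 * 8760) = 0.7099


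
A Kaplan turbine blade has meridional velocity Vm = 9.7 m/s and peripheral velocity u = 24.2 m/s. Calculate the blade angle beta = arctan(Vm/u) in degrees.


beta = arctan(9.7 / 24.2) = 21.8422 degrees


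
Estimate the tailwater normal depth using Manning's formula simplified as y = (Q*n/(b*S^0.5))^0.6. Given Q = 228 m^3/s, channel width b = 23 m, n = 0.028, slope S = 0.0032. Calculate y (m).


y = (228 * 0.028 / (23 * 0.0032^0.5))^0.6 = 2.5970 m


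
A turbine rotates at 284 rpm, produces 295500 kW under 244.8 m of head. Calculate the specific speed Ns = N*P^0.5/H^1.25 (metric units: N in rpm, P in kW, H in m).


Ns = 284 * 295500^0.5 / 244.8^1.25 = 159.4347


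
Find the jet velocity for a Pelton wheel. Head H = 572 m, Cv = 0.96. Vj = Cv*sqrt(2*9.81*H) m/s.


Vj = 0.96 * sqrt(2*9.81*572) = 101.6995 m/s


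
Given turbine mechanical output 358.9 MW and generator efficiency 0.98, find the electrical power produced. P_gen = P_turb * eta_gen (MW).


P_gen = 358.9 * 0.98 = 351.7220 MW


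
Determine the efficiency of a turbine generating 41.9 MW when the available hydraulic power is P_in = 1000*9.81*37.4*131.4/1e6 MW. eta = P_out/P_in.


P_in = 1000 * 9.81 * 37.4 * 131.4 / 1e6 = 48.2099 MW
eta = 41.9 / 48.2099 = 0.8691


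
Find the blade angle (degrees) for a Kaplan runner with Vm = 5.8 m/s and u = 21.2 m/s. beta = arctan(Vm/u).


beta = arctan(5.8 / 21.2) = 15.3008 degrees


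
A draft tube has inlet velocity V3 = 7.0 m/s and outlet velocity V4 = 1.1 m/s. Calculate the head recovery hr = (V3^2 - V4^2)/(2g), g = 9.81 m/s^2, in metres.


hr = (7.0^2 - 1.1^2) / (2*9.81) = 2.4358 m


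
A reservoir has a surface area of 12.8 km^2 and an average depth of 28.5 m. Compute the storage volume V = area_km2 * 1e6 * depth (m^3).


V = 12.8 * 1e6 * 28.5 = 3.6480e+08 m^3


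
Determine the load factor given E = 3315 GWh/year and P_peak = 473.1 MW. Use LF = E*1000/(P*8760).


LF = 3315 * 1000 / (473.1 * 8760) = 0.7999


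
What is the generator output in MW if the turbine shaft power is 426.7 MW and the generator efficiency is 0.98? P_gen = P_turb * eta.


P_gen = 426.7 * 0.98 = 418.1660 MW


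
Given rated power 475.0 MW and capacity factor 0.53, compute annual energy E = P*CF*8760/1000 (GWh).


E = 475.0 * 0.53 * 8760 / 1000 = 2205.3300 GWh


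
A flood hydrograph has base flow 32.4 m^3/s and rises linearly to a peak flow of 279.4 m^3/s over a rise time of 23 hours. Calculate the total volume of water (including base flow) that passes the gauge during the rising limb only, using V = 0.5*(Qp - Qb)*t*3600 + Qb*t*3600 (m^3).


V = 0.5*(279.4 - 32.4)*23*3600 + 32.4*23*3600 = 1.2909e+07 m^3


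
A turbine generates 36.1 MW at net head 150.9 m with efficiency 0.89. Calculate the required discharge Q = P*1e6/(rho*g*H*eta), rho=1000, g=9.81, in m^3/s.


Q = 36.1 * 1e6 / (1000 * 9.81 * 150.9 * 0.89) = 27.4005 m^3/s


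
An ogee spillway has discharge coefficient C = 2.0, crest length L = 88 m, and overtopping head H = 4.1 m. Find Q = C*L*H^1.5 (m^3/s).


Q = 2.0 * 88 * 4.1^1.5 = 1461.1286 m^3/s


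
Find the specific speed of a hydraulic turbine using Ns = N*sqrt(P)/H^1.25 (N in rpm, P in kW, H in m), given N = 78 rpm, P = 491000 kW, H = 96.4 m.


Ns = 78 * 491000^0.5 / 96.4^1.25 = 180.9419


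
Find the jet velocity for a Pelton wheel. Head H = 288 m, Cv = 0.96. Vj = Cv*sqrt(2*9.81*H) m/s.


Vj = 0.96 * sqrt(2*9.81*288) = 72.1634 m/s


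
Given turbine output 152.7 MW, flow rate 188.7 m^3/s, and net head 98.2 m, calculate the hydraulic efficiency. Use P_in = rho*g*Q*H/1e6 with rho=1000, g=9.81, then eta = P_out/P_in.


P_in = 1000 * 9.81 * 188.7 * 98.2 / 1e6 = 181.7826 MW
eta = 152.7 / 181.7826 = 0.8400


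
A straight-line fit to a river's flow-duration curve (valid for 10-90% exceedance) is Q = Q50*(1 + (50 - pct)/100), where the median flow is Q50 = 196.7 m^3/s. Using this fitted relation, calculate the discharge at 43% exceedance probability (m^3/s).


Q = 196.7 * (1 + (50 - 43)/100) = 210.4690 m^3/s


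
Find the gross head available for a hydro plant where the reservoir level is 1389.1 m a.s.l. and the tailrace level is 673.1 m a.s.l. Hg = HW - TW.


Hg = 1389.1 - 673.1 = 716.0000 m


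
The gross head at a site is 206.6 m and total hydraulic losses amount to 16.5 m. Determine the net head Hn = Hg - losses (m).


Hn = 206.6 - 16.5 = 190.1000 m
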